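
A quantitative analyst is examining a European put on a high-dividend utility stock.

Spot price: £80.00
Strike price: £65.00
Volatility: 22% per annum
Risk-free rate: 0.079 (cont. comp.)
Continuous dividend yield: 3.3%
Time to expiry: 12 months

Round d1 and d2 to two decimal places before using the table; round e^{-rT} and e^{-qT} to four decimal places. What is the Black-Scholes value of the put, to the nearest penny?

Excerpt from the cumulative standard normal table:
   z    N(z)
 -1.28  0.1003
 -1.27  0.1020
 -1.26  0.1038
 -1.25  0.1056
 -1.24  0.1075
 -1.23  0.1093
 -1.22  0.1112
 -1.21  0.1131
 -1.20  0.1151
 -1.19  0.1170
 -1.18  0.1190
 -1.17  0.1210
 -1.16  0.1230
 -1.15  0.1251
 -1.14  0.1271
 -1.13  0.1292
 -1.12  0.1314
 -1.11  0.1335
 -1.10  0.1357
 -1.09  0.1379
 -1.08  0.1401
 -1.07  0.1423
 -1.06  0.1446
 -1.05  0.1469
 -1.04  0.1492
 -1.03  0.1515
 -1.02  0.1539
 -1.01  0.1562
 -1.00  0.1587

σ√T = 0.22·√1 = 0.2200
d₁ = [ln(80/65) + (0.079 − 0.033 + ½·0.22²)·1] / (σ√T) = (0.2076 + 0.0702) / 0.2200 = 1.2629 which rounds to 1.26
d₂ = 1.2629 − 0.2200 = 1.0429 which rounds to 1.04
exp(−qT) = exp(−0.033·1) = 0.9675;  exp(−rT) = exp(−0.079·1) = 0.9240
N(−d₂) = N(-1.04) = 0.1492;  N(−d₁) = N(-1.26) = 0.1038
P = 65·0.9240·0.1492 − 80·0.9675·0.1038 = 8.9610 − 8.0341 = 0.9268

£0.93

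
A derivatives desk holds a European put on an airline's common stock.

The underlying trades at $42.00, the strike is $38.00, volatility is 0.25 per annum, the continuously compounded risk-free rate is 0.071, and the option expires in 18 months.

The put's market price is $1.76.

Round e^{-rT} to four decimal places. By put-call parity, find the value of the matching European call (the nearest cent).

$9.60

e^(−rT) = e^(−0.071·1.5) = 0.8990
Put-call parity: C − P = S − K·e^(−rT) = 42 − 38·0.8990 = 42 − 34.1620 = 7.8380
C = P + (C − P) = 1.76 + (7.8380) = 9.5980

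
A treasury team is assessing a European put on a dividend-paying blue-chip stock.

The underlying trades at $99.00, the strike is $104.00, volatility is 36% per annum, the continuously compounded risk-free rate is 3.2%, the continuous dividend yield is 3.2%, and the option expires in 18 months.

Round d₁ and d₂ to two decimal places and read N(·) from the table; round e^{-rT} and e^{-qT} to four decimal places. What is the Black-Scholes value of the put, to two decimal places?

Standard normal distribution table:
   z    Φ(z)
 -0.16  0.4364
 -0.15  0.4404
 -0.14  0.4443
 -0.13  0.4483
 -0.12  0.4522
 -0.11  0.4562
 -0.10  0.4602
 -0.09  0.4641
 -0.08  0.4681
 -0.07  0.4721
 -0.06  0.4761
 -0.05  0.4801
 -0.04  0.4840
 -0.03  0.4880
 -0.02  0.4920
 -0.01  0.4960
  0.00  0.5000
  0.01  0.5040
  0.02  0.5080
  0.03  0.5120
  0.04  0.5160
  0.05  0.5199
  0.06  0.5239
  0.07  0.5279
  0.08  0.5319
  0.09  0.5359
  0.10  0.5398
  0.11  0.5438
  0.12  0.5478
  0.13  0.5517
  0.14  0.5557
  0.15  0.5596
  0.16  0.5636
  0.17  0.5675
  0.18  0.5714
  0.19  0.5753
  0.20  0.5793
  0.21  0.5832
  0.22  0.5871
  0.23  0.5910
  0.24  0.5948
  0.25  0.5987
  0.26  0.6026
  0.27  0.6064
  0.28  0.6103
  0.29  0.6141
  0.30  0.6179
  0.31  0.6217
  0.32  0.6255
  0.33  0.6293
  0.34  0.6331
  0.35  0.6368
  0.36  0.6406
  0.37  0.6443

σ√T = 0.36 × 1.2247 = 0.4409
ln(S/K) + (r − q + σ²/2)T = ln(99/104) + (0.032 − 0.032 + 0.36²/2)·1.5 = -0.0493 + 0.0972 = 0.0479
d₁ = 0.0479 / 0.4409 = 0.1087 → 0.11
d₂ = d₁ − σ√T = 0.1087 − 0.4409 = -0.3322 → -0.33
e^(−qT) = e^(−0.032·1.5) = 0.9531;  e^(−rT) = e^(−0.032·1.5) = 0.9531
N(−d₂) = N(0.33) = 0.6293;  N(−d₁) = N(-0.11) = 0.4562
P = 104·0.9531·0.6293 − 99·0.9531·0.4562 = 62.3777 − 43.0456 = 19.3321

$19.33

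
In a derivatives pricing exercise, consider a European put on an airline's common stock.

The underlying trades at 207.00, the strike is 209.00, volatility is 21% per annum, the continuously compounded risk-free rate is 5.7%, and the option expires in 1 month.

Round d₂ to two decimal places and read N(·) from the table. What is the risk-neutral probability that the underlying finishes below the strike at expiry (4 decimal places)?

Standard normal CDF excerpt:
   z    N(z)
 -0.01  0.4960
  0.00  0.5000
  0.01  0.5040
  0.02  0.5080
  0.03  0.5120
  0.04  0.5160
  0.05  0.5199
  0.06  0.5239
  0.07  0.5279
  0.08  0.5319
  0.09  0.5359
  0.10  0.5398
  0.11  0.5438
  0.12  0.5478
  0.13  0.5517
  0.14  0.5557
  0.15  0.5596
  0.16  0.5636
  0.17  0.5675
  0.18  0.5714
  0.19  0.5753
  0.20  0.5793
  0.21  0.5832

T = 0.08333;  σ√T = 0.0606
ln(S/K) + (r + σ²/2)T = ln(207/209) + (0.057 + 0.21²/2)·0.08333 = -0.0096 + 0.0066 = -0.0030
d₁ = -0.0030 / 0.0606 = -0.0499 → -0.05
d₂ = d₁ − σ√T = -0.0499 − 0.0606 = -0.1106 → -0.11
Pr(exercise) under Q = N(−d₂) = N(0.11) = 0.5438

0.5438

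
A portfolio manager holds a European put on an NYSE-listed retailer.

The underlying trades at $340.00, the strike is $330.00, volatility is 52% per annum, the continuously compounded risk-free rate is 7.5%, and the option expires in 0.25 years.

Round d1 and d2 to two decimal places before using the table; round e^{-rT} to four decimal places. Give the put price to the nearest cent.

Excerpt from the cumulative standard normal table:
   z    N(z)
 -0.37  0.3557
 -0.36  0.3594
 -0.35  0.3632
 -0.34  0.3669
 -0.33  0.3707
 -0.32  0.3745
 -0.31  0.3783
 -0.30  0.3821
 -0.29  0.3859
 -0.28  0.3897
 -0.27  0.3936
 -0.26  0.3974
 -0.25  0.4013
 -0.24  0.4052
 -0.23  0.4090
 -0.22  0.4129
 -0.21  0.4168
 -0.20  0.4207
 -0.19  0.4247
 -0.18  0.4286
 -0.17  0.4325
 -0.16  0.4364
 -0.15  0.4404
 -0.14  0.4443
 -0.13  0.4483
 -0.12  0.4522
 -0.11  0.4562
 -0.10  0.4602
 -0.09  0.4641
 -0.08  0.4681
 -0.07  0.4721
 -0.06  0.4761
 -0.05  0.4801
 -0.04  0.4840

$26.86

σ√T = 0.52·√0.25 = 0.2600
ln(S/K) + (r + σ²/2)T = ln(340/330) + (0.075 + 0.52²/2)·0.25 = 0.0299 + 0.0525 = 0.0824
d₁ = 0.0824 / 0.2600 = 0.3169 which rounds to 0.32
d₂ = d₁ − σ√T = 0.3169 − 0.2600 = 0.0569 which rounds to 0.06
e^(−rT) = e^(−0.075·0.25) = 0.9814
N(−d₂) = N(-0.06) = 0.4761;  N(−d₁) = N(-0.32) = 0.3745
P = 330·0.9814·0.4761 − 340·0.3745 = 154.1907 − 127.3300 = 26.8607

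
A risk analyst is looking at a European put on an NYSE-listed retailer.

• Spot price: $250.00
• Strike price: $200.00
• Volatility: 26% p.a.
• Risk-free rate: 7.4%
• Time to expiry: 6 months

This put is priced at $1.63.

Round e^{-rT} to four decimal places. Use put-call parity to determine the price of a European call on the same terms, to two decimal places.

$58.89

exp(−rT) = exp(−0.074·0.5) = 0.9637
Put-call parity: C − P = S − K·e^(−rT) = 250 − 200·0.9637 = 250 − 192.7400 = 57.2600
C = P + (C − P) = 1.63 + (57.2600) = 58.8900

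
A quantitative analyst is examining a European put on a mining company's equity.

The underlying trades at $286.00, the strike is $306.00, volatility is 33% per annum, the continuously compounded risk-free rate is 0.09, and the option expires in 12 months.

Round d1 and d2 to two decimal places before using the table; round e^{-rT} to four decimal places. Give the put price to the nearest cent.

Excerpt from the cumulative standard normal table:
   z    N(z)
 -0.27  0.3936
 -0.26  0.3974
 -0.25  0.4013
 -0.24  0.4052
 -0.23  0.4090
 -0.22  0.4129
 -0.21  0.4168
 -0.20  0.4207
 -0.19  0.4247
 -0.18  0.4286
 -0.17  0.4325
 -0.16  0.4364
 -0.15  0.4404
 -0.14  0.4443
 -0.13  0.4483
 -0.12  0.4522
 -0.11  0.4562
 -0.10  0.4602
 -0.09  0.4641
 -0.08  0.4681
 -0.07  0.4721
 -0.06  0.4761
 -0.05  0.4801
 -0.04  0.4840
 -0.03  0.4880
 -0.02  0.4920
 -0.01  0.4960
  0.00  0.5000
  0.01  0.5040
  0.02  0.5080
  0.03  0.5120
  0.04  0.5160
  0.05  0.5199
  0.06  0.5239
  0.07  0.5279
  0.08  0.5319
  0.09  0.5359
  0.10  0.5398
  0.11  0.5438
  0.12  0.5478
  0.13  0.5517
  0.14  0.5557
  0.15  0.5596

$33.98

σ√T = 0.33 × 1.0000 = 0.3300
d₁ = [ln(286/306) + (0.09 + ½·0.33²)·1] / (σ√T) = (-0.0676 + 0.1444) / 0.3300 = 0.2329 ≈ 0.23
d₂ = 0.2329 − 0.3300 = -0.0971 ≈ -0.10
e^(−rT) = e^(−0.09·1) = 0.9139
N(−d₂) = N(0.10) = 0.5398;  N(−d₁) = N(-0.23) = 0.4090
P = 306·0.9139·0.5398 − 286·0.4090 = 150.9569 − 116.9740 = 33.9829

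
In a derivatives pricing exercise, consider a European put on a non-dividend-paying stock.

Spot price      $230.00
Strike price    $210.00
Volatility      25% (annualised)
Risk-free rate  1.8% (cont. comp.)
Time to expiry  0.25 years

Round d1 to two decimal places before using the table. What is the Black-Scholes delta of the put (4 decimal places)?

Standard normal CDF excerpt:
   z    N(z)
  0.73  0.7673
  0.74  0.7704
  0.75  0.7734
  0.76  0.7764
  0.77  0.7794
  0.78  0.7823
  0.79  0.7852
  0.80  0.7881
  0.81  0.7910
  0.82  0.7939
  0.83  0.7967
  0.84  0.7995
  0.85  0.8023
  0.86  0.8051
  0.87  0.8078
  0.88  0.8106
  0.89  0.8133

σ√T = 0.25 × 0.5000 = 0.1250
ln(S/K) + (r + σ²/2)T = ln(230/210) + (0.018 + 0.25²/2)·0.25 = 0.0910 + 0.0123 = 0.1033
d₁ = 0.1033 / 0.1250 = 0.8263 ⇒ 0.83
N(d₁) = N(0.83) = 0.7967
Δ_put = N(d₁) − 1 = 0.7967 − 1 = -0.2033

-0.2033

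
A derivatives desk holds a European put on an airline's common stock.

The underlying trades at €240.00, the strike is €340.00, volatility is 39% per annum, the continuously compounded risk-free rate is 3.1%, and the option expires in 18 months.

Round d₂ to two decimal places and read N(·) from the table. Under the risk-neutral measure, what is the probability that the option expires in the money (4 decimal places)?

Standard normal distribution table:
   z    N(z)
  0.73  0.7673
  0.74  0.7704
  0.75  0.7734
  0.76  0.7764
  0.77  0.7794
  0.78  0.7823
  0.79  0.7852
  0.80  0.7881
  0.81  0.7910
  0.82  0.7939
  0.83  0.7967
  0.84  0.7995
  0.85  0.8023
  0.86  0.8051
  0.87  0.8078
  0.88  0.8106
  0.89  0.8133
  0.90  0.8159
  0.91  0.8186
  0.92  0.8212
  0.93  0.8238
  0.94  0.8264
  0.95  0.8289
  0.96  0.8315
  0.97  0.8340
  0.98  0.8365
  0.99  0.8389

0.8078

T = 1.5;  σ√T = 0.4777
d₁ = [ln(240/340) + (0.031 + 0.39²/2)·1.5] / 0.4777 = [-0.3483 + 0.1606] / 0.4777 = -0.3930 → -0.39
d₂ = d₁ − σ√T = -0.3930 − 0.4777 = -0.8707 → -0.87
Risk-neutral Pr[S_T < K] = N(−d₂) = N(0.87) = 0.8078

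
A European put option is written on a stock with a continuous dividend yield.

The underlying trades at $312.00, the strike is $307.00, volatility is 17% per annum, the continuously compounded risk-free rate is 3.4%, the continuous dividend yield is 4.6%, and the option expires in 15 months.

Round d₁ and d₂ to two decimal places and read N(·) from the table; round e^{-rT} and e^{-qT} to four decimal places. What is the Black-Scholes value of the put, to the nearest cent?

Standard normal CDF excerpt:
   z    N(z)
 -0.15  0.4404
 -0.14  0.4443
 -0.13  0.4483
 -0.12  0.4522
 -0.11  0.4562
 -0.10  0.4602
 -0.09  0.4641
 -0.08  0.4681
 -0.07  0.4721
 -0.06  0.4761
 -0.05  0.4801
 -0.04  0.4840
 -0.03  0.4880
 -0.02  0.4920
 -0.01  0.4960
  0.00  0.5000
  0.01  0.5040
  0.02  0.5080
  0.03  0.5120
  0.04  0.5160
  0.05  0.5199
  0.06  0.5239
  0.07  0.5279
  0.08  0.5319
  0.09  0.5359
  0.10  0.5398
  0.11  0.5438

$22.12

T = 1.25;  σ√T = 0.1901
ln(S/K) + (r − q + σ²/2)T = ln(312/307) + (0.034 − 0.046 + 0.17²/2)·1.25 = 0.0162 + 0.0031 = 0.0192
d₁ = 0.0192 / 0.1901 = 0.1011 → 0.10
d₂ = d₁ − σ√T = 0.1011 − 0.1901 = -0.0890 → -0.09
e^(−qT) = e^(−0.046·1.25) = 0.9441;  e^(−rT) = e^(−0.034·1.25) = 0.9584
P = 307·0.9584·N(0.09) − 312·0.9441·N(-0.10) = 307·0.9584·0.5359 − 312·0.9441·0.4602 = 157.6772 − 135.5561 = 22.1211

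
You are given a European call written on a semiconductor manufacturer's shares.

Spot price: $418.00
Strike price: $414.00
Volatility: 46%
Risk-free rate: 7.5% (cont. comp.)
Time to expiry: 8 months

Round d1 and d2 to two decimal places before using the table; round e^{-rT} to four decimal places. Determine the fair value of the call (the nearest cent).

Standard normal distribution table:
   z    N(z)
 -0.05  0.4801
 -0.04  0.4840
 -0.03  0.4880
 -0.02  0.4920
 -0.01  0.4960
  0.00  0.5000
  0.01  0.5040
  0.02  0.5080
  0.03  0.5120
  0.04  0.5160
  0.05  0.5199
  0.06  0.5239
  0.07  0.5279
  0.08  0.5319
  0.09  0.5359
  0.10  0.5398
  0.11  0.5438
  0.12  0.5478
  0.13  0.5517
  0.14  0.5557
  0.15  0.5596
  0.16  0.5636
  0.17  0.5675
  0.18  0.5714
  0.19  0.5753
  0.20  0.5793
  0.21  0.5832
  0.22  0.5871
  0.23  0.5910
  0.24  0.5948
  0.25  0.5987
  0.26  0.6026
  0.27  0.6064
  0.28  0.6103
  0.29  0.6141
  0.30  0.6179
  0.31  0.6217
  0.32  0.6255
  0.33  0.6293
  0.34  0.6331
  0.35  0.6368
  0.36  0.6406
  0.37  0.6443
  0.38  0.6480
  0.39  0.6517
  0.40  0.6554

$74.01

σ√T = 0.46 × 0.8165 = 0.3756
d₁ = [ln(418/414) + (0.075 + ½·0.46²)·0.6667] / (σ√T) = (0.0096 + 0.1205) / 0.3756 = 0.3465 → 0.35
d₂ = 0.3465 − 0.3756 = -0.0291 → -0.03
e^(−rT) = e^(−0.075·0.6667) = 0.9512
C = 418·N(0.35) − 414·0.9512·N(-0.03) = 418·0.6368 − 414·0.9512·0.4880 = 266.1824 − 192.1728 = 74.0096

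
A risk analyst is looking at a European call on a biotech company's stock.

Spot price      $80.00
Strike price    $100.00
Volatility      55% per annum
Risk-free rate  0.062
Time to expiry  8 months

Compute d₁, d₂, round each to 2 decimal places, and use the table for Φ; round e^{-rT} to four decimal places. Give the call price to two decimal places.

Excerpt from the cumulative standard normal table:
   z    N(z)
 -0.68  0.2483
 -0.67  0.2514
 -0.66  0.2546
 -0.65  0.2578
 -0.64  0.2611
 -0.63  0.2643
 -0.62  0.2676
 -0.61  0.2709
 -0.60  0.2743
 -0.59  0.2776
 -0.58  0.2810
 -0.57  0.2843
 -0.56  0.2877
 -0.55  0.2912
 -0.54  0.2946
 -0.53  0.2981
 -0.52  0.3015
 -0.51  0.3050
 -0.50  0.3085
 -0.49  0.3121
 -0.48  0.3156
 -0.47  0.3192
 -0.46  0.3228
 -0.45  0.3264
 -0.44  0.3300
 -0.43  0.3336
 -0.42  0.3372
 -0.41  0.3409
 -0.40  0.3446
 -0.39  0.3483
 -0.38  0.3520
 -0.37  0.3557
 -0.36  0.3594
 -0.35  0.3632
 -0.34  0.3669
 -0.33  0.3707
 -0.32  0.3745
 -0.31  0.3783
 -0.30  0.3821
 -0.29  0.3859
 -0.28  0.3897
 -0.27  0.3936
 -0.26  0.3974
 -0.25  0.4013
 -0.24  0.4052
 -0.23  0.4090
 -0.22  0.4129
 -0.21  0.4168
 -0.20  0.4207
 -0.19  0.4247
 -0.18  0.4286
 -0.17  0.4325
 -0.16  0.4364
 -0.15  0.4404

T = 0.6667;  σ√T = 0.4491
d₁ = [ln(80/100) + (0.062 + 0.55²/2)·0.6667] / 0.4491 = [-0.2231 + 0.1422] / 0.4491 = -0.1803 ⇒ -0.18
d₂ = d₁ − σ√T = -0.1803 − 0.4491 = -0.6294 ⇒ -0.63
exp(−rT) = exp(−0.062·0.6667) = 0.9595
N(d₁) = N(-0.18) = 0.4286;  N(d₂) = N(-0.63) = 0.2643
C = 80·0.4286 − 100·0.9595·0.2643 = 34.2880 − 25.3596 = 8.9284

$8.93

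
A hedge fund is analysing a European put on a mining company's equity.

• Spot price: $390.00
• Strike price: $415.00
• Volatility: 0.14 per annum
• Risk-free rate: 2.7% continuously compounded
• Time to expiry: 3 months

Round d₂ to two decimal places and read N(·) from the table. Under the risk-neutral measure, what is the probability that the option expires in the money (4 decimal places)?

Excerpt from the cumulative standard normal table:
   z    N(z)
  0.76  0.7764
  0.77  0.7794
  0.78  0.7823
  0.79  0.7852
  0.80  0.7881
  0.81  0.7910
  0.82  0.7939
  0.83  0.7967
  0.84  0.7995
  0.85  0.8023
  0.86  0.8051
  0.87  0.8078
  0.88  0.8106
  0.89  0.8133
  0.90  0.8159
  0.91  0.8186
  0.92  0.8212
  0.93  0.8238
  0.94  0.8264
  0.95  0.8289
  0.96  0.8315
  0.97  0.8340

0.7967

T = 0.25;  σ√T = 0.0700
d₁ = [ln(390/415) + (0.027 + ½·0.14²)·0.25] / (σ√T) = (-0.0621 + 0.0092) / 0.0700 = -0.7562 → -0.76
d₂ = -0.7562 − 0.0700 = -0.8262 → -0.83
Risk-neutral Pr[S_T < K] = N(−d₂) = N(0.83) = 0.7967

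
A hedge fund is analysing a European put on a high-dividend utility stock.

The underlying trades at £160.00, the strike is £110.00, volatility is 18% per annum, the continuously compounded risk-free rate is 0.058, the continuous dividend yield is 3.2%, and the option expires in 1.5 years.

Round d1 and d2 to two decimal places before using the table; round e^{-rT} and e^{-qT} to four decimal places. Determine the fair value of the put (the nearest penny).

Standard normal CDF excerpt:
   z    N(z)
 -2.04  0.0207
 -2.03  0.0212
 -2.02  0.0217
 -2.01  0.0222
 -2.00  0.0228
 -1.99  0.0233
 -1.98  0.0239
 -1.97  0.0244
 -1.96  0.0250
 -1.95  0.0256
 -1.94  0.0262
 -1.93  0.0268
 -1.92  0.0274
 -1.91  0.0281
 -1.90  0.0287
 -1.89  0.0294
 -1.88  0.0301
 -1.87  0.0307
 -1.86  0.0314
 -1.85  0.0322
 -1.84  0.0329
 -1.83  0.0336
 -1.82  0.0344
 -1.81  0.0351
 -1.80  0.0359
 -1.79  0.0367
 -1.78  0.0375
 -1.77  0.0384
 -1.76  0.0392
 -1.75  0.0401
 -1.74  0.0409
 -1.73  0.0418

£0.32

T = 1.5;  σ√T = 0.2205
ln(S/K) + (r − q + σ²/2)T = ln(160/110) + (0.058 − 0.032 + 0.18²/2)·1.5 = 0.3747 + 0.0633 = 0.4380
d₁ = 0.4380 / 0.2205 = 1.9868 which rounds to 1.99
d₂ = d₁ − σ√T = 1.9868 − 0.2205 = 1.7663 which rounds to 1.77
exp(−qT) = exp(−0.032·1.5) = 0.9531;  exp(−rT) = exp(−0.058·1.5) = 0.9167
N(−d₂) = N(-1.77) = 0.0384;  N(−d₁) = N(-1.99) = 0.0233
P = 110·0.9167·0.0384 − 160·0.9531·0.0233 = 3.8721 − 3.5532 = 0.3190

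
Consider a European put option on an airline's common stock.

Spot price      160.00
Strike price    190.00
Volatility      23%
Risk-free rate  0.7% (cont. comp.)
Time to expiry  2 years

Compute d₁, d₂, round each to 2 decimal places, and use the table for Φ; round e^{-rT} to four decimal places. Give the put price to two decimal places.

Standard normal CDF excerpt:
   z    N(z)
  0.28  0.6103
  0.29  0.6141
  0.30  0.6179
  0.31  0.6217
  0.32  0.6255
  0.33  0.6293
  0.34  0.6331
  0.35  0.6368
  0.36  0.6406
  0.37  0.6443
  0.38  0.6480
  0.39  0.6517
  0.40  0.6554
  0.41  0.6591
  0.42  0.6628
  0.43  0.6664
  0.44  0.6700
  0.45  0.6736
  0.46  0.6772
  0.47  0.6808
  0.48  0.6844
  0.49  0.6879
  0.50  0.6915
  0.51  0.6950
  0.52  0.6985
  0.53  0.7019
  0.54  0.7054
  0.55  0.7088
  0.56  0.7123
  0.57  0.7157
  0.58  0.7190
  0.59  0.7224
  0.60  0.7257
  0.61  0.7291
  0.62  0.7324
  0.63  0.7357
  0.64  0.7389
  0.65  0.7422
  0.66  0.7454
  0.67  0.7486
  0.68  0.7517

σ√T = 0.23·√2 = 0.3253
d₁ = [ln(160/190) + (0.007 + 0.23²/2)·2] / 0.3253 = [-0.1719 + 0.0669] / 0.3253 = -0.3227 which rounds to -0.32
d₂ = d₁ − σ√T = -0.3227 − 0.3253 = -0.6479 which rounds to -0.65
e^(−rT) = e^(−0.007·2) = 0.9861
P = 190·0.9861·N(0.65) − 160·N(0.32) = 190·0.9861·0.7422 − 160·0.6255 = 139.0578 − 100.0800 = 38.9778

38.98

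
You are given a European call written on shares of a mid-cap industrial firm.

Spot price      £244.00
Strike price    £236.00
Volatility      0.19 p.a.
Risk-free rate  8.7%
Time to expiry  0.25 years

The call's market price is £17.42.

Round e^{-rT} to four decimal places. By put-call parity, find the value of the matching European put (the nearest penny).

£4.35

e^(−rT) = e^(−0.087·0.25) = 0.9785
Put-call parity: C − P = S − K·e^(−rT) = 244 − 236·0.9785 = 244 − 230.9260 = 13.0740
P = C − (C − P) = 17.42 − (13.0740) = 4.3460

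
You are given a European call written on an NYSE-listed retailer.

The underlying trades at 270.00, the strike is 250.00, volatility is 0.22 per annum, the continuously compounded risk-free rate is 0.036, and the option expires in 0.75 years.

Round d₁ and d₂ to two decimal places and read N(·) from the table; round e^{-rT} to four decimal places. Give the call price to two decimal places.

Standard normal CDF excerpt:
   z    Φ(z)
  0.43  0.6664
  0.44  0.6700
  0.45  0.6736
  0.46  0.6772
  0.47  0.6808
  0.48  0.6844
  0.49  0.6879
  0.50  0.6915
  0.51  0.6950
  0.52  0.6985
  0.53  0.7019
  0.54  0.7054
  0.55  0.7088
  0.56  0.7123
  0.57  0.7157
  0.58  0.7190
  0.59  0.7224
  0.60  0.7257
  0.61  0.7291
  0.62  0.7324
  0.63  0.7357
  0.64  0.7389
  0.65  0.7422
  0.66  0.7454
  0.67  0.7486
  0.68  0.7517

35.58

σ√T = 0.22 × 0.8660 = 0.1905
d₁ = [ln(270/250) + (0.036 + ½·0.22²)·0.75] / (σ√T) = (0.0770 + 0.0451) / 0.1905 = 0.6409 ≈ 0.64
d₂ = 0.6409 − 0.1905 = 0.4504 ≈ 0.45
exp(−rT) = exp(−0.036·0.75) = 0.9734
C = 270·N(0.64) − 250·0.9734·N(0.45) = 270·0.7389 − 250·0.9734·0.6736 = 199.5030 − 163.9206 = 35.5824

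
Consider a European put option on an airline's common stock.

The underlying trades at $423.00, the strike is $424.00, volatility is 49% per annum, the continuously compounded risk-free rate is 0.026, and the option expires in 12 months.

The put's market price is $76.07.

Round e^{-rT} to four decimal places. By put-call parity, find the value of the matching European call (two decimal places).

exp(−rT) = exp(−0.026·1) = 0.9743
Put-call parity: C − P = S − K·e^(−rT) = 423 − 424·0.9743 = 423 − 413.1032 = 9.8968
C = P + (C − P) = 76.07 + (9.8968) = 85.9668

$85.97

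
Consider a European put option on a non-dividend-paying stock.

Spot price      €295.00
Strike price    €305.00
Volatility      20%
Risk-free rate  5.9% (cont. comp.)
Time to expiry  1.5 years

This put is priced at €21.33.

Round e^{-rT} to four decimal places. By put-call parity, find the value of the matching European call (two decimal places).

exp(−rT) = exp(−0.059·1.5) = 0.9153
Put-call parity: C − P = S − K·e^(−rT) = 295 − 305·0.9153 = 295 − 279.1665 = 15.8335
C = P + (C − P) = 21.33 + (15.8335) = 37.1635

€37.16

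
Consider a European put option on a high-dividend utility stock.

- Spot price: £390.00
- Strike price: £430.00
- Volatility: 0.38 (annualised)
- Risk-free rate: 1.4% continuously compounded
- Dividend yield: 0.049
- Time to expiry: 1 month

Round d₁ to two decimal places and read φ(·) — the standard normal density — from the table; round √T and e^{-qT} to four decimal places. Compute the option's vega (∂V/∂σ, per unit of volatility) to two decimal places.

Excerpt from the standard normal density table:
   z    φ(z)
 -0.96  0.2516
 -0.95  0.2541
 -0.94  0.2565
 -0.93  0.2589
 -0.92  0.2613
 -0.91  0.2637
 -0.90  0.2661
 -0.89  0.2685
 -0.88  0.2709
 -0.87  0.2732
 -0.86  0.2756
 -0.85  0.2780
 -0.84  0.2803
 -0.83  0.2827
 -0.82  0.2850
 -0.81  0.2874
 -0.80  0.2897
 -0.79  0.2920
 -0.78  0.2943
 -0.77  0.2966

30.90

σ√T = 0.38·√0.08333 = 0.1097
d₁ = [ln(390/430) + (0.014 − 0.049 + 0.38²/2)·0.08333] / 0.1097 = [-0.0976 + 0.0031] / 0.1097 = -0.8618 ≈ -0.86
√T = √0.08333 = 0.2887
φ(d₁) = φ(-0.86) = 0.2756
exp(−qT) = exp(−0.049·0.08333) = 0.9959
vega = S·exp(−qT)·φ(d₁)·√T = 390·0.9959·0.2756·0.2887 = 30.9034
(Call and put vega coincide under Black-Scholes.)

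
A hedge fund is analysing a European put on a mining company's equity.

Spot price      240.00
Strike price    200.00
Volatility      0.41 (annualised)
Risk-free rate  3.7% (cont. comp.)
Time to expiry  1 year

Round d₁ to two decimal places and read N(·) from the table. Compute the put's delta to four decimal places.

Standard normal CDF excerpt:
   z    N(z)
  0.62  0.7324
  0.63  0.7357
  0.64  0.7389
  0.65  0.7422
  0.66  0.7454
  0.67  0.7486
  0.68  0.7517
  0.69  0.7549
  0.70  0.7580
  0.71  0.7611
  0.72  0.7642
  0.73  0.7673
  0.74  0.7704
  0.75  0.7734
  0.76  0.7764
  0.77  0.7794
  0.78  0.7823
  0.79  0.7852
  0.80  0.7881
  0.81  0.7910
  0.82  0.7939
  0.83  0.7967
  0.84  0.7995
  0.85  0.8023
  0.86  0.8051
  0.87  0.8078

-0.2296

T = 1;  σ√T = 0.4100
ln(S/K) + (r + σ²/2)T = ln(240/200) + (0.037 + 0.41²/2)·1 = 0.1823 + 0.1210 = 0.3034
d₁ = 0.3034 / 0.4100 = 0.7399 which rounds to 0.74
N(d₁) = N(0.74) = 0.7704
Δ_put = N(d₁) − 1 = 0.7704 − 1 = -0.2296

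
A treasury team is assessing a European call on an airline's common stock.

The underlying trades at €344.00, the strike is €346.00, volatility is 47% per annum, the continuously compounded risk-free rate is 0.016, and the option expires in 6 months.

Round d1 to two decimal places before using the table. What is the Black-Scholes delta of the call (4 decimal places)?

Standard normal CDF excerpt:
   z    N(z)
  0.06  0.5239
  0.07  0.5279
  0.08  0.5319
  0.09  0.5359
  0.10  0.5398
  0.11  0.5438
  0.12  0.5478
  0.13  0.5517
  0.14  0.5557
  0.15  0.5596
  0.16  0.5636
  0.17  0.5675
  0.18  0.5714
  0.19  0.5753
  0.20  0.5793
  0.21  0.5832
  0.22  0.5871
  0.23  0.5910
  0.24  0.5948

0.5675

σ√T = 0.47·√0.5 = 0.3323
d₁ = [ln(344/346) + (0.016 + 0.47²/2)·0.5] / 0.3323 = [-0.0058 + 0.0632] / 0.3323 = 0.1728 ≈ 0.17
N(d₁) = N(0.17) = 0.5675
Δ_call = N(d₁) = 0.5675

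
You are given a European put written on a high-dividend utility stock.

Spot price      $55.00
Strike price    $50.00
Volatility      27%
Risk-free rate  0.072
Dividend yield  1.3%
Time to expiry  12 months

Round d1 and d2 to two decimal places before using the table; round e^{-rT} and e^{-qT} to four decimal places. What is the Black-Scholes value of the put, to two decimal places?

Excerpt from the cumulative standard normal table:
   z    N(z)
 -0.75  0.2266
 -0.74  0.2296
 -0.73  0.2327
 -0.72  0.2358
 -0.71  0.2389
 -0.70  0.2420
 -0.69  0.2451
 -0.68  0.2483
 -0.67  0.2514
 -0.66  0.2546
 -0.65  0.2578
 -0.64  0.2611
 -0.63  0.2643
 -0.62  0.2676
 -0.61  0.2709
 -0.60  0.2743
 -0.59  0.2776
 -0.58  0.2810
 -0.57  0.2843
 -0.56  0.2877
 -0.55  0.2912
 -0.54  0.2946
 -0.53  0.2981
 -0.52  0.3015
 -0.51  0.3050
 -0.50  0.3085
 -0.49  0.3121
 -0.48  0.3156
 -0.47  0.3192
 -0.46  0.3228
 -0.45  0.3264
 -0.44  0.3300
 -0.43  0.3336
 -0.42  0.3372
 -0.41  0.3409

$2.38

T = 1;  σ√T = 0.2700
d₁ = [ln(55/50) + (0.072 − 0.013 + 0.27²/2)·1] / 0.2700 = [0.0953 + 0.0955] / 0.2700 = 0.7065 → 0.71
d₂ = d₁ − σ√T = 0.7065 − 0.2700 = 0.4365 → 0.44
exp(−qT) = exp(−0.013·1) = 0.9871;  exp(−rT) = exp(−0.072·1) = 0.9305
N(−d₂) = N(-0.44) = 0.3300;  N(−d₁) = N(-0.71) = 0.2389
P = 50·0.9305·0.3300 − 55·0.9871·0.2389 = 15.3533 − 12.9700 = 2.3832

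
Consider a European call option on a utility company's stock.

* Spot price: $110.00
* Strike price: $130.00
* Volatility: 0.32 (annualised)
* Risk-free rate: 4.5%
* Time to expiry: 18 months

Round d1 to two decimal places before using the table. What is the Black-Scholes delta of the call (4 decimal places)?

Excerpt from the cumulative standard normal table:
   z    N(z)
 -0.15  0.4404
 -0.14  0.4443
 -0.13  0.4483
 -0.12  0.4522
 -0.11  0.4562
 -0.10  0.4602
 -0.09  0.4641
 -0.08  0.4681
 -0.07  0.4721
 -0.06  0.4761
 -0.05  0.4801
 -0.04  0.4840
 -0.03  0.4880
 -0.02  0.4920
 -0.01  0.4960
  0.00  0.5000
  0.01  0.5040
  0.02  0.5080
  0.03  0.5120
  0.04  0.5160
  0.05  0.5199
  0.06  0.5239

0.4761

T = 1.5;  σ√T = 0.3919
ln(S/K) + (r + σ²/2)T = ln(110/130) + (0.045 + 0.32²/2)·1.5 = -0.1671 + 0.1443 = -0.0228
d₁ = -0.0228 / 0.3919 = -0.0581 which rounds to -0.06
N(d₁) = N(-0.06) = 0.4761
Δ_call = N(d₁) = 0.4761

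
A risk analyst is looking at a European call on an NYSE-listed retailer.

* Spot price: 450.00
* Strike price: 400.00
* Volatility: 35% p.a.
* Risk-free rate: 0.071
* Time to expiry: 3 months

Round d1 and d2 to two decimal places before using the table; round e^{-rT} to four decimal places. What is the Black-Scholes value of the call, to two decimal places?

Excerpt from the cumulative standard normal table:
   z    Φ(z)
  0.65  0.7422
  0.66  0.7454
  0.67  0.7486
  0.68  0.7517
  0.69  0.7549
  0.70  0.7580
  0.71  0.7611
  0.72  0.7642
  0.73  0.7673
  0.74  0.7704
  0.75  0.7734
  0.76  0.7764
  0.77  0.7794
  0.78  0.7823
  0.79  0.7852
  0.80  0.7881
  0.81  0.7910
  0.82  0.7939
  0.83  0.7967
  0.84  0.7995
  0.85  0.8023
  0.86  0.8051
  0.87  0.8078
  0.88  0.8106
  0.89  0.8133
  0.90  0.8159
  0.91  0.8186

σ√T = 0.35·√0.25 = 0.1750
ln(S/K) + (r + σ²/2)T = ln(450/400) + (0.071 + 0.35²/2)·0.25 = 0.1178 + 0.0331 = 0.1508
d₁ = 0.1508 / 0.1750 = 0.8620 ⇒ 0.86
d₂ = d₁ − σ√T = 0.8620 − 0.1750 = 0.6870 ⇒ 0.69
e^(−rT) = e^(−0.071·0.25) = 0.9824
N(d₁) = N(0.86) = 0.8051;  N(d₂) = N(0.69) = 0.7549
C = 450·0.8051 − 400·0.9824·0.7549 = 362.2950 − 296.6455 = 65.6495

65.65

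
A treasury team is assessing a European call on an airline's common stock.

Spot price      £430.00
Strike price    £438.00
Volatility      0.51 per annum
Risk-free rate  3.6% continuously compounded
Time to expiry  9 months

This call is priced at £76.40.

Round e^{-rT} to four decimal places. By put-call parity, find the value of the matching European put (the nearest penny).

£72.75

exp(−rT) = exp(−0.036·0.75) = 0.9734
Put-call parity: C − P = S − K·e^(−rT) = 430 − 438·0.9734 = 430 − 426.3492 = 3.6508
P = C − (C − P) = 76.40 − (3.6508) = 72.7492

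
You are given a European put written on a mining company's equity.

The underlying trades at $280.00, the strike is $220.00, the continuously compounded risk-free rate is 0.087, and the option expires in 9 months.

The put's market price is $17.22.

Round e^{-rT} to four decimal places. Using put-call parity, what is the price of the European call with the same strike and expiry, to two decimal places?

$91.12

exp(−rT) = exp(−0.087·0.75) = 0.9368
Put-call parity: C − P = S − K·e^(−rT) = 280 − 220·0.9368 = 280 − 206.0960 = 73.9040
C = P + (C − P) = 17.22 + (73.9040) = 91.1240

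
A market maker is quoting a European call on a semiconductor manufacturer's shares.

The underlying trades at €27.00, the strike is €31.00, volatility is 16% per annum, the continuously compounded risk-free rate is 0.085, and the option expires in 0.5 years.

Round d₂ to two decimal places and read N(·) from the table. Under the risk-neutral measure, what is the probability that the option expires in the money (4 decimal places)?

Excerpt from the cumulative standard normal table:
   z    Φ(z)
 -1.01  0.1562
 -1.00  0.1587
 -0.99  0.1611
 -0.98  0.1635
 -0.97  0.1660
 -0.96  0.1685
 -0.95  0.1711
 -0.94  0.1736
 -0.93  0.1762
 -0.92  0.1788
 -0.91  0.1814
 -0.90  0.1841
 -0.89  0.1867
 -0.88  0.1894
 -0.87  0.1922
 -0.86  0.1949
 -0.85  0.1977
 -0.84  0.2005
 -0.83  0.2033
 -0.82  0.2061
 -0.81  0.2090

0.1841

T = 0.5;  σ√T = 0.1131
ln(S/K) + (r + σ²/2)T = ln(27/31) + (0.085 + 0.16²/2)·0.5 = -0.1382 + 0.0489 = -0.0893
d₁ = -0.0893 / 0.1131 = -0.7889 ≈ -0.79
d₂ = d₁ − σ√T = -0.7889 − 0.1131 = -0.9020 ≈ -0.90
Risk-neutral Pr[S_T > K] = N(d₂) = N(-0.90) = 0.1841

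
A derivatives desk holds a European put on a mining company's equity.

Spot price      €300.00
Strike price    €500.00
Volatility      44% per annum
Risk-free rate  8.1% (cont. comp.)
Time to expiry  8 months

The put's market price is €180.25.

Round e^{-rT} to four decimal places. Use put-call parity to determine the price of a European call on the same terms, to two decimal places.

exp(−rT) = exp(−0.081·0.6667) = 0.9474
Put-call parity: C − P = S − K·e^(−rT) = 300 − 500·0.9474 = 300 − 473.7000 = -173.7000
C = P + (C − P) = 180.25 + (-173.7000) = 6.5500

€6.55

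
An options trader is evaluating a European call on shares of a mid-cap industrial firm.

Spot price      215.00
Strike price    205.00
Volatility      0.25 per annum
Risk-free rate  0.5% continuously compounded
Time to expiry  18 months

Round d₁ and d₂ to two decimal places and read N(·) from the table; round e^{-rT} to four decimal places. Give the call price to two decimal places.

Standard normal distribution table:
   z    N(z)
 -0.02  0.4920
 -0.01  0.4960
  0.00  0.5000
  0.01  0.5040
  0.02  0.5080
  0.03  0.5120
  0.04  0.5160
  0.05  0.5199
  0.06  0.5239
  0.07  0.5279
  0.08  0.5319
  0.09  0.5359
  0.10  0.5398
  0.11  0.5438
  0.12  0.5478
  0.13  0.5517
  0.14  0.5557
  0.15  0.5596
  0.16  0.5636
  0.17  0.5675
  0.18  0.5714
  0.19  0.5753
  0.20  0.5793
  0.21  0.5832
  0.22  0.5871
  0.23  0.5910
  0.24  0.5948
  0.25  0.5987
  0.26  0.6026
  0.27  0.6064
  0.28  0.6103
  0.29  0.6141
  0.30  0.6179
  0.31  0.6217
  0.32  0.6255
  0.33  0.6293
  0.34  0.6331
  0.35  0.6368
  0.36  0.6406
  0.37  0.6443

31.13

σ√T = 0.25 × 1.2247 = 0.3062
d₁ = [ln(215/205) + (0.005 + 0.25²/2)·1.5] / 0.3062 = [0.0476 + 0.0544] / 0.3062 = 0.3331 ≈ 0.33
d₂ = d₁ − σ√T = 0.3331 − 0.3062 = 0.0270 ≈ 0.03
exp(−rT) = exp(−0.005·1.5) = 0.9925
C = 215·N(0.33) − 205·0.9925·N(0.03) = 215·0.6293 − 205·0.9925·0.5120 = 135.2995 − 104.1728 = 31.1267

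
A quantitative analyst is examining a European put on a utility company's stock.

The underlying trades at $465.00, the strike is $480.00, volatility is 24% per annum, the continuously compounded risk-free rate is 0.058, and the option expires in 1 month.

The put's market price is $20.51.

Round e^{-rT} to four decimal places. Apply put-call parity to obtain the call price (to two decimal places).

$7.81

exp(−rT) = exp(−0.058·0.08333) = 0.9952
Put-call parity: C − P = S − K·e^(−rT) = 465 − 480·0.9952 = 465 − 477.6960 = -12.6960
C = P + (C − P) = 20.51 + (-12.6960) = 7.8140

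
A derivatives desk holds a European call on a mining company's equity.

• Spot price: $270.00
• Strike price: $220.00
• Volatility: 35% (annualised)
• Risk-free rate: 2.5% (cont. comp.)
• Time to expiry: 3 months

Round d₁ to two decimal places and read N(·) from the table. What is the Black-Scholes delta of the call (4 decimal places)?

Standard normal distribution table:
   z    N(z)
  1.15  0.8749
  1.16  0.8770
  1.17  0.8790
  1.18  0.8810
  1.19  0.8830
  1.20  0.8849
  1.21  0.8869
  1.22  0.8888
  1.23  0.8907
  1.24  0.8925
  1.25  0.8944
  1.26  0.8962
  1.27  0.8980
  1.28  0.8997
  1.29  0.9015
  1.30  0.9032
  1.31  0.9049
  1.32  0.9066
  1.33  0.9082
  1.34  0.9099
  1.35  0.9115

0.9015

σ√T = 0.35·√0.25 = 0.1750
d₁ = [ln(270/220) + (0.025 + 0.35²/2)·0.25] / 0.1750 = [0.2048 + 0.0216] / 0.1750 = 1.2935 ⇒ 1.29
N(d₁) = N(1.29) = 0.9015
Δ_call = N(d₁) = 0.9015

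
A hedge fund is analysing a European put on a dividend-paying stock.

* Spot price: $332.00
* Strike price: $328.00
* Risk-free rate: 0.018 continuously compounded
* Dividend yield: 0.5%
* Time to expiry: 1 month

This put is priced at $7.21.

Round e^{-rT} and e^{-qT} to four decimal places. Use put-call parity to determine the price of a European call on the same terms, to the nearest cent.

e^(−qT) = e^(−0.005·0.08333) = 0.9996;  e^(−rT) = e^(−0.018·0.08333) = 0.9985
Put-call parity: C − P = S·e^(−qT) − K·e^(−rT) = 332·0.9996 − 328·0.9985 = 331.8672 − 327.5080 = 4.3592
C = P + (C − P) = 7.21 + (4.3592) = 11.5692

$11.57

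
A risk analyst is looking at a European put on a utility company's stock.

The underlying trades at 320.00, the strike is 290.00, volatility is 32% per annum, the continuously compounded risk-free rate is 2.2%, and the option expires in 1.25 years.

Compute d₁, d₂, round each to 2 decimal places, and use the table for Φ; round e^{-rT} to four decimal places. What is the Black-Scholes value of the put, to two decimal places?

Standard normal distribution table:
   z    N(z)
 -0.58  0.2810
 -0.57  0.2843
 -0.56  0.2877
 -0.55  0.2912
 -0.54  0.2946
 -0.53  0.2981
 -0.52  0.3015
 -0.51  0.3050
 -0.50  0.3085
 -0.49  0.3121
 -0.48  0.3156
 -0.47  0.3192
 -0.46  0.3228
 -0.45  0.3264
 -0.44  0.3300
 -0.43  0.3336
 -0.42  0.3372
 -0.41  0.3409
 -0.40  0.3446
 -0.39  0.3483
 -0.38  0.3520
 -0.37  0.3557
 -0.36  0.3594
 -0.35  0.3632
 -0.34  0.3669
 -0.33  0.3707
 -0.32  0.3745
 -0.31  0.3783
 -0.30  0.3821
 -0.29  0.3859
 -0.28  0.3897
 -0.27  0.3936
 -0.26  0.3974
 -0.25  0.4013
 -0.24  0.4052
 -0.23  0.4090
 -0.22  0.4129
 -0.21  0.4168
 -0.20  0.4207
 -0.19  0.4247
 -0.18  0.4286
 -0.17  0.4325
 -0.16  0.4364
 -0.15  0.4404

T = 1.25;  σ√T = 0.3578
ln(S/K) + (r + σ²/2)T = ln(320/290) + (0.022 + 0.32²/2)·1.25 = 0.0984 + 0.0915 = 0.1899
d₁ = 0.1899 / 0.3578 = 0.5309 which rounds to 0.53
d₂ = d₁ − σ√T = 0.5309 − 0.3578 = 0.1731 which rounds to 0.17
e^(−rT) = e^(−0.022·1.25) = 0.9729
P = 290·0.9729·N(-0.17) − 320·N(-0.53) = 290·0.9729·0.4325 − 320·0.2981 = 122.0260 − 95.3920 = 26.6340

26.63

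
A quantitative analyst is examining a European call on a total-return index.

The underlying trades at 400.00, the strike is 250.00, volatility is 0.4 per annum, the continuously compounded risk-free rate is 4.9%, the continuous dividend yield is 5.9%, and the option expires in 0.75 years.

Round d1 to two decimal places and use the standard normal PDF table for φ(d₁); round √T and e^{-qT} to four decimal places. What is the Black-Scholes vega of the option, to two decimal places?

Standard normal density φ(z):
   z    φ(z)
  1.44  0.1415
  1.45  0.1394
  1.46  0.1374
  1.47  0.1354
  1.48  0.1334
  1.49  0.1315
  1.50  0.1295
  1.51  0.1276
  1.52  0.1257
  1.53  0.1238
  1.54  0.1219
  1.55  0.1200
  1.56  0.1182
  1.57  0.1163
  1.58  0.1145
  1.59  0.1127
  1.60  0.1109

T = 0.75;  σ√T = 0.3464
ln(S/K) + (r − q + σ²/2)T = ln(400/250) + (0.049 − 0.059 + 0.4²/2)·0.75 = 0.4700 + 0.0525 = 0.5225
d₁ = 0.5225 / 0.3464 = 1.5083 ≈ 1.51
√T = √0.75 = 0.8660
φ(d₁) = φ(1.51) = 0.1276
e^(−qT) = e^(−0.059·0.75) = 0.9567
vega = S·e^(−qT)·φ(d₁)·√T = 400·0.9567·0.1276·0.8660 = 42.2868
(The put has the same vega.)

42.29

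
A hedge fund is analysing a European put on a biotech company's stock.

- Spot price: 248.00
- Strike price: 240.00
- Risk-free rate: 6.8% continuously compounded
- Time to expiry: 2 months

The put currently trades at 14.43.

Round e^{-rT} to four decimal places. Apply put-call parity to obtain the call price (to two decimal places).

e^(−rT) = e^(−0.068·0.1667) = 0.9887
Put-call parity: C − P = S − K·e^(−rT) = 248 − 240·0.9887 = 248 − 237.2880 = 10.7120
C = P + (C − P) = 14.43 + (10.7120) = 25.1420

25.14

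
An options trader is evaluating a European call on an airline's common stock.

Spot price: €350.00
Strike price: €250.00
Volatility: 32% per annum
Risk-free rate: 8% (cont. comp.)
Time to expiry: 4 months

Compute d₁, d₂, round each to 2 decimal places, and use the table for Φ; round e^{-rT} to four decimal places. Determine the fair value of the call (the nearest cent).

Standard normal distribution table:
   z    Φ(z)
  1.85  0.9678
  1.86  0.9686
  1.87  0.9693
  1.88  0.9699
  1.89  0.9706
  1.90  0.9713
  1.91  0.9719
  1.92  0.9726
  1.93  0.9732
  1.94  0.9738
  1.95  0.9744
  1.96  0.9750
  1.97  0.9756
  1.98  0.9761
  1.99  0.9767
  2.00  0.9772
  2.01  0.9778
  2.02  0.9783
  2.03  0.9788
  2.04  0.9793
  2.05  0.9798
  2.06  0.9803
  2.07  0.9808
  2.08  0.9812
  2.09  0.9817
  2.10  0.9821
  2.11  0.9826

€107.15

T = 0.3333;  σ√T = 0.1848
ln(S/K) + (r + σ²/2)T = ln(350/250) + (0.08 + 0.32²/2)·0.3333 = 0.3365 + 0.0437 = 0.3802
d₁ = 0.3802 / 0.1848 = 2.0579 ≈ 2.06
d₂ = d₁ − σ√T = 2.0579 − 0.1848 = 1.8732 ≈ 1.87
e^(−rT) = e^(−0.08·0.3333) = 0.9737
C = 350·N(2.06) − 250·0.9737·N(1.87) = 350·0.9803 − 250·0.9737·0.9693 = 343.1050 − 235.9519 = 107.1531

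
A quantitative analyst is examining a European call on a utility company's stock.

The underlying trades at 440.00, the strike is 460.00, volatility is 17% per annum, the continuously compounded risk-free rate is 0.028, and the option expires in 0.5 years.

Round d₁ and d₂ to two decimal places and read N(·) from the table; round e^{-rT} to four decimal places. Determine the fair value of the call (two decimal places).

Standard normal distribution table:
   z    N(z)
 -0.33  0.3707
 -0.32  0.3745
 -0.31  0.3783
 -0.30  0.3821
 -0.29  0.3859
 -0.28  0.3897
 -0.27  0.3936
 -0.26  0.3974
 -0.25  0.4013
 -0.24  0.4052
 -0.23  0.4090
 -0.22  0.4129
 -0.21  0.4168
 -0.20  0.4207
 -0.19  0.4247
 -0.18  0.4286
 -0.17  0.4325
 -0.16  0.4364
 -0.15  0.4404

σ√T = 0.17·√0.5 = 0.1202
d₁ = [ln(440/460) + (0.028 + 0.17²/2)·0.5] / 0.1202 = [-0.0445 + 0.0212] / 0.1202 = -0.1932 ≈ -0.19
d₂ = d₁ − σ√T = -0.1932 − 0.1202 = -0.3134 ≈ -0.31
e^(−rT) = e^(−0.028·0.5) = 0.9861
N(d₁) = N(-0.19) = 0.4247;  N(d₂) = N(-0.31) = 0.3783
C = 440·0.4247 − 460·0.9861·0.3783 = 186.8680 − 171.5991 = 15.2689

15.27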